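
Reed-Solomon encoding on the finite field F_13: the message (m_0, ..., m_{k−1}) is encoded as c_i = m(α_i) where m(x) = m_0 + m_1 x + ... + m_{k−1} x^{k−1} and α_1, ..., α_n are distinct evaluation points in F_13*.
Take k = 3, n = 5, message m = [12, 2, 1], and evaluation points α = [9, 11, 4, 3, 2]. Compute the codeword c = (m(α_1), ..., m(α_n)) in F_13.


c = [7, 12, 10, 1, 7]

Message polynomial: m(x) = 12 + 2·x + 1·x^2 (mod 13).
For each evaluation point α_i, compute m(α_i) mod 13:
  α_1 = 9: Horner steps 1 → 11 → 7, so m(9) = 7.
  α_2 = 11: Horner steps 1 → 0 → 12, so m(11) = 12.
  α_3 = 4: Horner steps 1 → 6 → 10, so m(4) = 10.
  α_4 = 3: Horner steps 1 → 5 → 1, so m(3) = 1.
  α_5 = 2: Horner steps 1 → 4 → 7, so m(2) = 7.
Codeword c = [7, 12, 10, 1, 7] ∈ F_13^5.


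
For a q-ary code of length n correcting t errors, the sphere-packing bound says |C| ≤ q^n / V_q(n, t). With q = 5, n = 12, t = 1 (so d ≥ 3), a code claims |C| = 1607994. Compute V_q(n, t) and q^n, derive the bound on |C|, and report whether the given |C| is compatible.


V_q(n, t) = 49, q^n = 244140625, Hamming bound = 4982461, |C| = 1607994 ≤ bound (satisfied).

Step 1: Compute V_q(n, t) = Σ_{j=0}^1 C(n, j) (q−1)^j.
  j = 0: C(12,0)·(4)^0 = 1·1 = 1.
  j = 1: C(12,1)·(4)^1 = 12·4 = 48.
  V_q(n, t) = 1 + 48 = 49.
Step 2: q^n = 5^12 = 244140625.
Step 3: Hamming bound ⌊q^n / V_q(n,t)⌋ = ⌊244140625/49⌋ = 4982461.
Step 4: Compare |C| = 1607994 to 4982461: satisfied.
The claimed |C| lies below the Hamming bound.


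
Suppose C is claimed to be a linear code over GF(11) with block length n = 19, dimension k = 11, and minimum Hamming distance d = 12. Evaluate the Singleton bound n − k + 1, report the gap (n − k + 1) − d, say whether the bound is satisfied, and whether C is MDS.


Singleton RHS = n − k + 1 = 9, slack = -3, bound violated (no such code; not MDS).

Singleton bound: d ≤ n − k + 1.
Here n = 19, k = 11, so n − k + 1 = 9.
Given d = 12, check d ≤ 9: NO.
Slack = (n − k + 1) − d = -3.
The slack is negative: d = 12 exceeds n − k + 1 = 9 by 3, so the Singleton bound is violated and no linear [19, 11, 12]_11 code can exist. In particular it is not MDS (MDS requires d = n − k + 1 exactly).
Description: the claimed parameters are [19, 11, 12]_11; such a code would be impossible (violates the Singleton bound).


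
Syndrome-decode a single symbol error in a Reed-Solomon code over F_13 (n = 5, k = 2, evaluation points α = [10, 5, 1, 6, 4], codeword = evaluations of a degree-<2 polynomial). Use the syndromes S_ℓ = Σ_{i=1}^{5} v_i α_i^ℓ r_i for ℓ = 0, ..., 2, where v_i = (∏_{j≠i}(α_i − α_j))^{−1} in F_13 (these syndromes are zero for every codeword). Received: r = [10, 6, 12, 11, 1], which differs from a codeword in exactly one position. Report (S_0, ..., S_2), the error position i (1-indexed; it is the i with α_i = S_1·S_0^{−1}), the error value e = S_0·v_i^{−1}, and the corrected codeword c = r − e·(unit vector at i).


S = (5, 11, 6), error at position 1, error magnitude e = 5, c = [5, 6, 12, 11, 1].

Step 1: column multipliers v_i = (∏_{j≠i}(α_i − α_j))^{−1} mod 13.
  i = 1 (α = 10): (10−5)(10−1)(10−6)(10−4) = 5·9·4·6 = 1080 ≡ 1, so v_1 = 1^{−1} = 1 (mod 13).
  i = 2 (α = 5): (5−10)(5−1)(5−6)(5−4) = (−5)·4·(−1)·1 = 20 ≡ 7, so v_2 = 7^{−1} = 2 (mod 13).
  i = 3 (α = 1): (1−10)(1−5)(1−6)(1−4) = (−9)·(−4)·(−5)·(−3) = 540 ≡ 7, so v_3 = 7^{−1} = 2 (mod 13).
  i = 4 (α = 6): (6−10)(6−5)(6−1)(6−4) = (−4)·1·5·2 = −40 ≡ 12, so v_4 = 12^{−1} = 12 (mod 13).
  i = 5 (α = 4): (4−10)(4−5)(4−1)(4−6) = (−6)·(−1)·3·(−2) = −36 ≡ 3, so v_5 = 3^{−1} = 9 (mod 13).
  v = [1, 2, 2, 12, 9].
Step 2: syndromes of r = [10, 6, 12, 11, 1] (all sums mod 13).
  S_0 = Σ v_i r_i = 1·10 + 2·6 + 2·12 + 12·11 + 9·1 = 187 ≡ 5.
  S_1 = Σ v_i α_i r_i = 1·10·10 + 2·5·6 + 2·1·12 + 12·6·11 + 9·4·1 = 1012 ≡ 11.
  α_i^2 mod 13 = [9, 12, 1, 10, 3].
  S_2 = Σ v_i α_i^2 r_i = 1·9·10 + 2·12·6 + 2·1·12 + 12·10·11 + 9·3·1 = 1605 ≡ 6.
  S = (5, 11, 6) ≠ 0, so r is not a codeword (an error is present).
Step 3: locate the error. For a single error e at position i, S_ℓ = v_i·e·α_i^ℓ, so α_err = S_1/S_0.
  S_0^{−1} = 5^{−1} = 8 (mod 13), so α_err = 11·8 = 88 ≡ 10 = α_1. Error position i = 1.
  Consistency check: S_2/S_1 = 6·6 = 36 ≡ 10 = α_err ✓ (single-error assumption holds).
Step 4: error magnitude e = S_0/v_1 = S_0·∏_{j≠1}(α_1 − α_j) = 5·1 = 5 ≡ 5 (mod 13).
Step 5: correct position 1: c_1 = r_1 − e = 10 − 5 ≡ 5 (mod 13). Hence c = [5, 6, 12, 11, 1].
  Check: interpolating c through the α_i gives m(x) = 7 + 5·x (degree < 2) with m(α_i) = c_i for every i, so c is indeed a codeword.


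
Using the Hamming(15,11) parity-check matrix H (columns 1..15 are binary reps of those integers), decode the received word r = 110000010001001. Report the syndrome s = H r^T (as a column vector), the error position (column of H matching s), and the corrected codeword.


s = (1, 0, 0, 0)^T, error position = 8, corrected codeword c = 110000000001001

Compute s = H r^T mod 2 one row at a time:
  s_1 = 1 + 0 + 0 + 0 + 1 + 0 + 0 + 1 = 3 ≡ 1 (mod 2).
  s_2 = 0 + 0 + 0 + 0 + 1 + 0 + 0 + 1 = 2 ≡ 0 (mod 2).
  s_3 = 1 + 0 + 0 + 0 + 0 + 0 + 0 + 1 = 2 ≡ 0 (mod 2).
  s_4 = 1 + 0 + 0 + 0 + 0 + 0 + 0 + 1 = 2 ≡ 0 (mod 2).
s = (1, 0, 0, 0)^T — this equals column 8 of H (binary 1000), so error is at position 8.
Correct: flip bit 8 of r = 110000010001001 to get c = 110000000001001.


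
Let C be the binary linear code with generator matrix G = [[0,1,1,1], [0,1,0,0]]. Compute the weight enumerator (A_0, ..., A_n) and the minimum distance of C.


Weight distribution: A_0 = 1, A_1 = 1, A_2 = 1, A_3 = 1. Minimum distance d = 1.

Enumerate all 2^2 = 4 messages m ∈ F_2^2.
For each, compute codeword c = mG in F_2^4, then tally its weight.
  m = 00 → c = 0000, weight = 0.
  m = 10 → c = 0111, weight = 3.
  m = 01 → c = 0100, weight = 1.
  m = 11 → c = 0011, weight = 2.
Tally weights:
  weight 0: 1 codewords.
  weight 1: 1 codewords.
  weight 2: 1 codewords.
  weight 3: 1 codewords.
Minimum distance d = smallest w > 0 with A_w > 0 = 1.
Sanity: Σ A_w = 4 = 2^2 = 4 ✓.


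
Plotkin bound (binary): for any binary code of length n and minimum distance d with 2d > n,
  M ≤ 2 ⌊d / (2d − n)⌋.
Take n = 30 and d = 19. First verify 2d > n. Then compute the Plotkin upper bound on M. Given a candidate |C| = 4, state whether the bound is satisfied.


Plotkin bound M ≤ 4; given |C| = 4 ≤ bound (satisfied).

Check applicability: 2d = 38, n = 30.
2d − n = 8 > 0, so Plotkin applies.
Compute d/(2d−n) = 19/8 ≈ 2.3750.
⌊d/(2d−n)⌋ = 2.
Plotkin bound: M ≤ 2·2 = 4.
Given |C| = 4, check: satisfied.
This |C| is at the Plotkin bound.


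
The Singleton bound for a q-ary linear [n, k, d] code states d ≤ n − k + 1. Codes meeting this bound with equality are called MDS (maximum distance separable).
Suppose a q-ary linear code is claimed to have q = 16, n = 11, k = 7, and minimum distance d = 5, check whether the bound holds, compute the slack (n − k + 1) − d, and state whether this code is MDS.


Singleton RHS = n − k + 1 = 5, slack = 0, bound satisfied, MDS.

Singleton bound: d ≤ n − k + 1.
Here n = 11, k = 7, so n − k + 1 = 5.
Given d = 5, check d ≤ 5: YES.
Slack = (n − k + 1) − d = 0.
The code is MDS (slack = 0).
Description: the claimed parameters are [11, 7, 5]_16; such a code would be MDS (meets Singleton bound).


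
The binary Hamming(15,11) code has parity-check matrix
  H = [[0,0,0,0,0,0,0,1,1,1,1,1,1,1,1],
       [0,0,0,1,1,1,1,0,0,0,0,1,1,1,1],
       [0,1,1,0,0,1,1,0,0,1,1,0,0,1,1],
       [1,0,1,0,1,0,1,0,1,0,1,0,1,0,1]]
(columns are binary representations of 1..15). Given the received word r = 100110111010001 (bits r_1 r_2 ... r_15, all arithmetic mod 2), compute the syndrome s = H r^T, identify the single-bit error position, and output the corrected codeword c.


s = (0, 0, 1, 0)^T, error position = 2, corrected codeword c = 110110111010001

Compute s = H r^T mod 2 one row at a time:
  s_1 = 1 + 1 + 0 + 1 + 0 + 0 + 0 + 1 = 4 ≡ 0 (mod 2).
  s_2 = 1 + 1 + 0 + 1 + 0 + 0 + 0 + 1 = 4 ≡ 0 (mod 2).
  s_3 = 0 + 0 + 0 + 1 + 0 + 1 + 0 + 1 = 3 ≡ 1 (mod 2).
  s_4 = 1 + 0 + 1 + 1 + 1 + 1 + 0 + 1 = 6 ≡ 0 (mod 2).
s = (0, 0, 1, 0)^T — this equals column 2 of H (binary 0010), so error is at position 2.
Correct: flip bit 2 of r = 100110111010001 to get c = 110110111010001.


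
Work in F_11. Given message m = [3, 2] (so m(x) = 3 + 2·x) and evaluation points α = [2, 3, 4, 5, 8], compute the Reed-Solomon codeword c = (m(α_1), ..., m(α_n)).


c = [7, 9, 0, 2, 8]

Message polynomial: m(x) = 3 + 2·x (mod 11).
For each evaluation point α_i, compute m(α_i) mod 11:
  α_1 = 2: Horner steps 2 → 7, so m(2) = 7.
  α_2 = 3: Horner steps 2 → 9, so m(3) = 9.
  α_3 = 4: Horner steps 2 → 0, so m(4) = 0.
  α_4 = 5: Horner steps 2 → 2, so m(5) = 2.
  α_5 = 8: Horner steps 2 → 8, so m(8) = 8.
Codeword c = [7, 9, 0, 2, 8] ∈ F_11^5.


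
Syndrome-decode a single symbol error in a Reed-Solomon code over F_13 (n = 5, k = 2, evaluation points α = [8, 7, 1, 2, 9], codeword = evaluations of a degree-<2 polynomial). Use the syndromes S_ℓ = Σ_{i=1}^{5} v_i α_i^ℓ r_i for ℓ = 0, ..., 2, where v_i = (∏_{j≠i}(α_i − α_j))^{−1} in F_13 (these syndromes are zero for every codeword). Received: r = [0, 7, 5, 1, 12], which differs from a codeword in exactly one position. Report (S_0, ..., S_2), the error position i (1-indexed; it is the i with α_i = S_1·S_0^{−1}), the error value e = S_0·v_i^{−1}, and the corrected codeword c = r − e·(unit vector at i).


S = (1, 8, 12), error at position 1, error magnitude e = 10, c = [3, 7, 5, 1, 12].

Step 1: column multipliers v_i = (∏_{j≠i}(α_i − α_j))^{−1} mod 13.
  i = 1 (α = 8): (8−7)(8−1)(8−2)(8−9) = 1·7·6·(−1) = −42 ≡ 10, so v_1 = 10^{−1} = 4 (mod 13).
  i = 2 (α = 7): (7−8)(7−1)(7−2)(7−9) = (−1)·6·5·(−2) = 60 ≡ 8, so v_2 = 8^{−1} = 5 (mod 13).
  i = 3 (α = 1): (1−8)(1−7)(1−2)(1−9) = (−7)·(−6)·(−1)·(−8) = 336 ≡ 11, so v_3 = 11^{−1} = 6 (mod 13).
  i = 4 (α = 2): (2−8)(2−7)(2−1)(2−9) = (−6)·(−5)·1·(−7) = −210 ≡ 11, so v_4 = 11^{−1} = 6 (mod 13).
  i = 5 (α = 9): (9−8)(9−7)(9−1)(9−2) = 1·2·8·7 = 112 ≡ 8, so v_5 = 8^{−1} = 5 (mod 13).
  v = [4, 5, 6, 6, 5].
Step 2: syndromes of r = [0, 7, 5, 1, 12] (all sums mod 13).
  S_0 = Σ v_i r_i = 4·0 + 5·7 + 6·5 + 6·1 + 5·12 = 131 ≡ 1.
  S_1 = Σ v_i α_i r_i = 4·8·0 + 5·7·7 + 6·1·5 + 6·2·1 + 5·9·12 = 827 ≡ 8.
  α_i^2 mod 13 = [12, 10, 1, 4, 3].
  S_2 = Σ v_i α_i^2 r_i = 4·12·0 + 5·10·7 + 6·1·5 + 6·4·1 + 5·3·12 = 584 ≡ 12.
  S = (1, 8, 12) ≠ 0, so r is not a codeword (an error is present).
Step 3: locate the error. For a single error e at position i, S_ℓ = v_i·e·α_i^ℓ, so α_err = S_1/S_0.
  S_0^{−1} = 1^{−1} = 1 (mod 13), so α_err = 8·1 = 8 ≡ 8 = α_1. Error position i = 1.
  Consistency check: S_2/S_1 = 12·5 = 60 ≡ 8 = α_err ✓ (single-error assumption holds).
Step 4: error magnitude e = S_0/v_1 = S_0·∏_{j≠1}(α_1 − α_j) = 1·10 = 10 ≡ 10 (mod 13).
Step 5: correct position 1: c_1 = r_1 − e = 0 − 10 ≡ 3 (mod 13). Hence c = [3, 7, 5, 1, 12].
  Check: interpolating c through the α_i gives m(x) = 9 + 9·x (degree < 2) with m(α_i) = c_i for every i, so c is indeed a codeword.


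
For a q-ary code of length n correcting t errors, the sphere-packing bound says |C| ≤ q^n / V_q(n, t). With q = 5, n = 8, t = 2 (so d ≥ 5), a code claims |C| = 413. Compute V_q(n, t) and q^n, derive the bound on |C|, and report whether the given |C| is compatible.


V_q(n, t) = 481, q^n = 390625, Hamming bound = 812, |C| = 413 ≤ bound (satisfied).

Step 1: Compute V_q(n, t) = Σ_{j=0}^2 C(n, j) (q−1)^j.
  j = 0: C(8,0)·(4)^0 = 1·1 = 1.
  j = 1: C(8,1)·(4)^1 = 8·4 = 32.
  j = 2: C(8,2)·(4)^2 = 28·16 = 448.
  V_q(n, t) = 1 + 32 + 448 = 481.
Step 2: q^n = 5^8 = 390625.
Step 3: Hamming bound ⌊q^n / V_q(n,t)⌋ = ⌊390625/481⌋ = 812.
Step 4: Compare |C| = 413 to 812: satisfied.
The claimed |C| lies below the Hamming bound.


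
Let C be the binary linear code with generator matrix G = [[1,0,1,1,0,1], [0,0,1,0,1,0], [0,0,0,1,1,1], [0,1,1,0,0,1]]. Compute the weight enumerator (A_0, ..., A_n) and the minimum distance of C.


Weight distribution: A_0 = 1, A_1 = 1, A_2 = 2, A_3 = 6, A_4 = 5, A_5 = 1. Minimum distance d = 1.

Enumerate all 2^4 = 16 messages m ∈ F_2^4.
For each, compute codeword c = mG in F_2^6, then tally its weight.
  m = 0000 → c = 000000, weight = 0.
  m = 1000 → c = 101101, weight = 4.
  m = 0100 → c = 001010, weight = 2.
  m = 1100 → c = 100111, weight = 4.
  m = 0010 → c = 000111, weight = 3.
  m = 1010 → c = 101010, weight = 3.
  m = 0110 → c = 001101, weight = 3.
  m = 1110 → c = 100000, weight = 1.
  m = 0001 → c = 011001, weight = 3.
  m = 1001 → c = 110100, weight = 3.
  m = 0101 → c = 010011, weight = 3.
  m = 1101 → c = 111110, weight = 5.
  m = 0011 → c = 011110, weight = 4.
  m = 1011 → c = 110011, weight = 4.
  m = 0111 → c = 010100, weight = 2.
  m = 1111 → c = 111001, weight = 4.
Tally weights:
  weight 0: 1 codewords.
  weight 1: 1 codewords.
  weight 2: 2 codewords.
  weight 3: 6 codewords.
  weight 4: 5 codewords.
  weight 5: 1 codewords.
Minimum distance d = smallest w > 0 with A_w > 0 = 1.
Sanity: Σ A_w = 16 = 2^4 = 16 ✓.


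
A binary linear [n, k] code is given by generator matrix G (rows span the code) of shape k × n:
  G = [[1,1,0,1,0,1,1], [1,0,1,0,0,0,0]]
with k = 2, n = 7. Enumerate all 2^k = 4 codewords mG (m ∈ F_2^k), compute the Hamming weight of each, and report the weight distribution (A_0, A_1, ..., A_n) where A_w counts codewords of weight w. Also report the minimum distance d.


Weight distribution: A_0 = 1, A_2 = 1, A_5 = 2. Minimum distance d = 2.

Enumerate all 2^2 = 4 messages m ∈ F_2^2.
For each, compute codeword c = mG in F_2^7, then tally its weight.
  m = 00 → c = 0000000, weight = 0.
  m = 10 → c = 1101011, weight = 5.
  m = 01 → c = 1010000, weight = 2.
  m = 11 → c = 0111011, weight = 5.
Tally weights:
  weight 0: 1 codewords.
  weight 2: 1 codewords.
  weight 5: 2 codewords.
Minimum distance d = smallest w > 0 with A_w > 0 = 2.
Sanity: Σ A_w = 4 = 2^2 = 4 ✓.


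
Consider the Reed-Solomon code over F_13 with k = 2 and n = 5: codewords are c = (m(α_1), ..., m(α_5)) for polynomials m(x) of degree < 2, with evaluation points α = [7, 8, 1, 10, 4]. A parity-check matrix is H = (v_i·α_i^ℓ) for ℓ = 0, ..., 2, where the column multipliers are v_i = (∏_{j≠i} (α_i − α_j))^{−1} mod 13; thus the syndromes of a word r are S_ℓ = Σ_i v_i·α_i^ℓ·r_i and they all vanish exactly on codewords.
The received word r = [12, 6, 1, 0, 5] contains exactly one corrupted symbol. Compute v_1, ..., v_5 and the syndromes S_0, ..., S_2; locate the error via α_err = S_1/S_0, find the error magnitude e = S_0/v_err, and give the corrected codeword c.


S = (8, 4, 2), error at position 1, error magnitude e = 3, c = [9, 6, 1, 0, 5].

Step 1: column multipliers v_i = (∏_{j≠i}(α_i − α_j))^{−1} mod 13.
  i = 1 (α = 7): (7−8)(7−1)(7−10)(7−4) = (−1)·6·(−3)·3 = 54 ≡ 2, so v_1 = 2^{−1} = 7 (mod 13).
  i = 2 (α = 8): (8−7)(8−1)(8−10)(8−4) = 1·7·(−2)·4 = −56 ≡ 9, so v_2 = 9^{−1} = 3 (mod 13).
  i = 3 (α = 1): (1−7)(1−8)(1−10)(1−4) = (−6)·(−7)·(−9)·(−3) = 1134 ≡ 3, so v_3 = 3^{−1} = 9 (mod 13).
  i = 4 (α = 10): (10−7)(10−8)(10−1)(10−4) = 3·2·9·6 = 324 ≡ 12, so v_4 = 12^{−1} = 12 (mod 13).
  i = 5 (α = 4): (4−7)(4−8)(4−1)(4−10) = (−3)·(−4)·3·(−6) = −216 ≡ 5, so v_5 = 5^{−1} = 8 (mod 13).
  v = [7, 3, 9, 12, 8].
Step 2: syndromes of r = [12, 6, 1, 0, 5] (all sums mod 13).
  S_0 = Σ v_i r_i = 7·12 + 3·6 + 9·1 + 12·0 + 8·5 = 151 ≡ 8.
  S_1 = Σ v_i α_i r_i = 7·7·12 + 3·8·6 + 9·1·1 + 12·10·0 + 8·4·5 = 901 ≡ 4.
  α_i^2 mod 13 = [10, 12, 1, 9, 3].
  S_2 = Σ v_i α_i^2 r_i = 7·10·12 + 3·12·6 + 9·1·1 + 12·9·0 + 8·3·5 = 1185 ≡ 2.
  S = (8, 4, 2) ≠ 0, so r is not a codeword (an error is present).
Step 3: locate the error. For a single error e at position i, S_ℓ = v_i·e·α_i^ℓ, so α_err = S_1/S_0.
  S_0^{−1} = 8^{−1} = 5 (mod 13), so α_err = 4·5 = 20 ≡ 7 = α_1. Error position i = 1.
  Consistency check: S_2/S_1 = 2·10 = 20 ≡ 7 = α_err ✓ (single-error assumption holds).
Step 4: error magnitude e = S_0/v_1 = S_0·∏_{j≠1}(α_1 − α_j) = 8·2 = 16 ≡ 3 (mod 13).
Step 5: correct position 1: c_1 = r_1 − e = 12 − 3 ≡ 9 (mod 13). Hence c = [9, 6, 1, 0, 5].
  Check: interpolating c through the α_i gives m(x) = 4 + 10·x (degree < 2) with m(α_i) = c_i for every i, so c is indeed a codeword.


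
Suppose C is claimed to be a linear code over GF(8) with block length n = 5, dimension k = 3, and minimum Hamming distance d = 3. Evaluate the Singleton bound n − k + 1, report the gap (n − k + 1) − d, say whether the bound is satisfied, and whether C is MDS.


Singleton RHS = n − k + 1 = 3, slack = 0, bound satisfied, MDS.

Singleton bound: d ≤ n − k + 1.
Here n = 5, k = 3, so n − k + 1 = 3.
Given d = 3, check d ≤ 3: YES.
Slack = (n − k + 1) − d = 0.
The code is MDS (slack = 0).
Description: the claimed parameters are [5, 3, 3]_8; such a code would be MDS (meets Singleton bound).


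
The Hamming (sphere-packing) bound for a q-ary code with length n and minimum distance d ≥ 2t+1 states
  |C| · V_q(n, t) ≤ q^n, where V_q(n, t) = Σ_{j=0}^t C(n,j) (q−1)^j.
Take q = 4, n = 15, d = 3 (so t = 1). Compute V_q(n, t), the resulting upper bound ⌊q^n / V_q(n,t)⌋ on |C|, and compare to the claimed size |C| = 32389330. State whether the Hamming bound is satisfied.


V_q(n, t) = 46, q^n = 1073741824, Hamming bound = 23342213, |C| = 32389330 > bound (violated).

Step 1: Compute V_q(n, t) = Σ_{j=0}^1 C(n, j) (q−1)^j.
  j = 0: C(15,0)·(3)^0 = 1·1 = 1.
  j = 1: C(15,1)·(3)^1 = 15·3 = 45.
  V_q(n, t) = 1 + 45 = 46.
Step 2: q^n = 4^15 = 1073741824.
Step 3: Hamming bound ⌊q^n / V_q(n,t)⌋ = ⌊1073741824/46⌋ = 23342213.
Step 4: Compare |C| = 32389330 to 23342213: violated.
The claimed |C| lies above the Hamming bound, so no 4-ary code of length 15 with d ≥ 3 can have 32389330 codewords.


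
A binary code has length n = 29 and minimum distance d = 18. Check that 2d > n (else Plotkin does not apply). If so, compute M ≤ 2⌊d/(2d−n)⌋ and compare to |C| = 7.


Plotkin bound M ≤ 4; given |C| = 7 > bound (violated).

Check applicability: 2d = 36, n = 29.
2d − n = 7 > 0, so Plotkin applies.
Compute d/(2d−n) = 18/7 ≈ 2.5714.
⌊d/(2d−n)⌋ = 2.
Plotkin bound: M ≤ 2·2 = 4.
Given |C| = 7, check: VIOLATED.
This |C| is above the Plotkin bound, so no binary code with n = 29, d = 18 and 7 codewords exists.


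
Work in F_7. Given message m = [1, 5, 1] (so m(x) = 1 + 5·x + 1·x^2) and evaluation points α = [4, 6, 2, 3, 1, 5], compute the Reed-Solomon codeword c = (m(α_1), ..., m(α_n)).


c = [2, 4, 1, 4, 0, 2]

Message polynomial: m(x) = 1 + 5·x + 1·x^2 (mod 7).
For each evaluation point α_i, compute m(α_i) mod 7:
  α_1 = 4: Horner steps 1 → 2 → 2, so m(4) = 2.
  α_2 = 6: Horner steps 1 → 4 → 4, so m(6) = 4.
  α_3 = 2: Horner steps 1 → 0 → 1, so m(2) = 1.
  α_4 = 3: Horner steps 1 → 1 → 4, so m(3) = 4.
  α_5 = 1: Horner steps 1 → 6 → 0, so m(1) = 0.
  α_6 = 5: Horner steps 1 → 3 → 2, so m(5) = 2.
Codeword c = [2, 4, 1, 4, 0, 2] ∈ F_7^6.


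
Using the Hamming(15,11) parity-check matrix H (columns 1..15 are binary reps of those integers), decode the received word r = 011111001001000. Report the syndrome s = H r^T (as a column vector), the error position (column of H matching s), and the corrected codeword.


s = (0, 0, 1, 1)^T, error position = 3, corrected codeword c = 010111001001000

Compute s = H r^T mod 2 one row at a time:
  s_1 = 0 + 1 + 0 + 0 + 1 + 0 + 0 + 0 = 2 ≡ 0 (mod 2).
  s_2 = 1 + 1 + 1 + 0 + 1 + 0 + 0 + 0 = 4 ≡ 0 (mod 2).
  s_3 = 1 + 1 + 1 + 0 + 0 + 0 + 0 + 0 = 3 ≡ 1 (mod 2).
  s_4 = 0 + 1 + 1 + 0 + 1 + 0 + 0 + 0 = 3 ≡ 1 (mod 2).
s = (0, 0, 1, 1)^T — this equals column 3 of H (binary 0011), so error is at position 3.
Correct: flip bit 3 of r = 011111001001000 to get c = 010111001001000.


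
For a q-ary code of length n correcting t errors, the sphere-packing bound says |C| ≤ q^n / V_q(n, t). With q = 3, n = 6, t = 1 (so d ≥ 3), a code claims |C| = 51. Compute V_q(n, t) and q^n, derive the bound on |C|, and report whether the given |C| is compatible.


V_q(n, t) = 13, q^n = 729, Hamming bound = 56, |C| = 51 ≤ bound (satisfied).

Step 1: Compute V_q(n, t) = Σ_{j=0}^1 C(n, j) (q−1)^j.
  j = 0: C(6,0)·(2)^0 = 1·1 = 1.
  j = 1: C(6,1)·(2)^1 = 6·2 = 12.
  V_q(n, t) = 1 + 12 = 13.
Step 2: q^n = 3^6 = 729.
Step 3: Hamming bound ⌊q^n / V_q(n,t)⌋ = ⌊729/13⌋ = 56.
Step 4: Compare |C| = 51 to 56: satisfied.
The claimed |C| lies below the Hamming bound.


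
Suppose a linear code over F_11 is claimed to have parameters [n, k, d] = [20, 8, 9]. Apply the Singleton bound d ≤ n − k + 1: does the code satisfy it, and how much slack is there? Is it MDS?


Singleton RHS = n − k + 1 = 13, slack = 4, bound satisfied, not MDS.

Singleton bound: d ≤ n − k + 1.
Here n = 20, k = 8, so n − k + 1 = 13.
Given d = 9, check d ≤ 13: YES.
Slack = (n − k + 1) − d = 4.
The code is NOT MDS (slack = 4 > 0).
Description: the claimed parameters are [20, 8, 9]_11; such a code would be non-MDS.


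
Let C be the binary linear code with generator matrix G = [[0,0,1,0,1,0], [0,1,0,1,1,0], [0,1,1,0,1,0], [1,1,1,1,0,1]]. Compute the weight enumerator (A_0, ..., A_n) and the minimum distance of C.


Weight distribution: A_0 = 1, A_1 = 1, A_2 = 4, A_3 = 4, A_4 = 3, A_5 = 3. Minimum distance d = 1.

Enumerate all 2^4 = 16 messages m ∈ F_2^4.
For each, compute codeword c = mG in F_2^6, then tally its weight.
  m = 0000 → c = 000000, weight = 0.
  m = 1000 → c = 001010, weight = 2.
  m = 0100 → c = 010110, weight = 3.
  m = 1100 → c = 011100, weight = 3.
  m = 0010 → c = 011010, weight = 3.
  m = 1010 → c = 010000, weight = 1.
  m = 0110 → c = 001100, weight = 2.
  m = 1110 → c = 000110, weight = 2.
  m = 0001 → c = 111101, weight = 5.
  m = 1001 → c = 110111, weight = 5.
  m = 0101 → c = 101011, weight = 4.
  m = 1101 → c = 100001, weight = 2.
  m = 0011 → c = 100111, weight = 4.
  m = 1011 → c = 101101, weight = 4.
  m = 0111 → c = 110001, weight = 3.
  m = 1111 → c = 111011, weight = 5.
Tally weights:
  weight 0: 1 codewords.
  weight 1: 1 codewords.
  weight 2: 4 codewords.
  weight 3: 4 codewords.
  weight 4: 3 codewords.
  weight 5: 3 codewords.
Minimum distance d = smallest w > 0 with A_w > 0 = 1.
Sanity: Σ A_w = 16 = 2^4 = 16 ✓.


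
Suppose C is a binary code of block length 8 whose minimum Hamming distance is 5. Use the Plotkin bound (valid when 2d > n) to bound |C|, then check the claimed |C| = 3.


Plotkin bound M ≤ 4; given |C| = 3 ≤ bound (satisfied).

Check applicability: 2d = 10, n = 8.
2d − n = 2 > 0, so Plotkin applies.
Compute d/(2d−n) = 5/2 ≈ 2.5000.
⌊d/(2d−n)⌋ = 2.
Plotkin bound: M ≤ 2·2 = 4.
Given |C| = 3, check: satisfied.
This |C| is below the Plotkin bound.


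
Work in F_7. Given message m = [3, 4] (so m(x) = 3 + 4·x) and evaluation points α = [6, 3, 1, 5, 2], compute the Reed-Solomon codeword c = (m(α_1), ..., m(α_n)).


c = [6, 1, 0, 2, 4]

Message polynomial: m(x) = 3 + 4·x (mod 7).
For each evaluation point α_i, compute m(α_i) mod 7:
  α_1 = 6: Horner steps 4 → 6, so m(6) = 6.
  α_2 = 3: Horner steps 4 → 1, so m(3) = 1.
  α_3 = 1: Horner steps 4 → 0, so m(1) = 0.
  α_4 = 5: Horner steps 4 → 2, so m(5) = 2.
  α_5 = 2: Horner steps 4 → 4, so m(2) = 4.
Codeword c = [6, 1, 0, 2, 4] ∈ F_7^5.


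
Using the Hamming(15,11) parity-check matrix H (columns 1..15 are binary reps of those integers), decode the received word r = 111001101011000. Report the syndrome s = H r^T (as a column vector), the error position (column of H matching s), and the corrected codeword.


s = (1, 1, 1, 1)^T, error position = 15, corrected codeword c = 111001101011001

Compute s = H r^T mod 2 one row at a time:
  s_1 = 0 + 1 + 0 + 1 + 1 + 0 + 0 + 0 = 3 ≡ 1 (mod 2).
  s_2 = 0 + 0 + 1 + 1 + 1 + 0 + 0 + 0 = 3 ≡ 1 (mod 2).
  s_3 = 1 + 1 + 1 + 1 + 0 + 1 + 0 + 0 = 5 ≡ 1 (mod 2).
  s_4 = 1 + 1 + 0 + 1 + 1 + 1 + 0 + 0 = 5 ≡ 1 (mod 2).
s = (1, 1, 1, 1)^T — this equals column 15 of H (binary 1111), so error is at position 15.
Correct: flip bit 15 of r = 111001101011000 to get c = 111001101011001.


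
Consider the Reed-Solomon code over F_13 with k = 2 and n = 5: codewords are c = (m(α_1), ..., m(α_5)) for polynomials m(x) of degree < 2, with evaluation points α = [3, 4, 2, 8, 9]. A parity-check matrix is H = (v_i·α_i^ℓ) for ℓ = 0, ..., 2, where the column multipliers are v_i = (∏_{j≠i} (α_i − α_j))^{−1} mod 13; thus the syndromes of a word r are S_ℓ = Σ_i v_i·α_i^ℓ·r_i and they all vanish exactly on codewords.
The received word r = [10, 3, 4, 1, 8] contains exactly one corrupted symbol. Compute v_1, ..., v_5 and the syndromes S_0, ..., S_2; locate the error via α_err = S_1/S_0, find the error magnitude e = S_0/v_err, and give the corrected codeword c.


S = (7, 11, 8), error at position 5, error magnitude e = 1, c = [10, 3, 4, 1, 7].

Step 1: column multipliers v_i = (∏_{j≠i}(α_i − α_j))^{−1} mod 13.
  i = 1 (α = 3): (3−4)(3−2)(3−8)(3−9) = (−1)·1·(−5)·(−6) = −30 ≡ 9, so v_1 = 9^{−1} = 3 (mod 13).
  i = 2 (α = 4): (4−3)(4−2)(4−8)(4−9) = 1·2·(−4)·(−5) = 40 ≡ 1, so v_2 = 1^{−1} = 1 (mod 13).
  i = 3 (α = 2): (2−3)(2−4)(2−8)(2−9) = (−1)·(−2)·(−6)·(−7) = 84 ≡ 6, so v_3 = 6^{−1} = 11 (mod 13).
  i = 4 (α = 8): (8−3)(8−4)(8−2)(8−9) = 5·4·6·(−1) = −120 ≡ 10, so v_4 = 10^{−1} = 4 (mod 13).
  i = 5 (α = 9): (9−3)(9−4)(9−2)(9−8) = 6·5·7·1 = 210 ≡ 2, so v_5 = 2^{−1} = 7 (mod 13).
  v = [3, 1, 11, 4, 7].
Step 2: syndromes of r = [10, 3, 4, 1, 8] (all sums mod 13).
  S_0 = Σ v_i r_i = 3·10 + 1·3 + 11·4 + 4·1 + 7·8 = 137 ≡ 7.
  S_1 = Σ v_i α_i r_i = 3·3·10 + 1·4·3 + 11·2·4 + 4·8·1 + 7·9·8 = 726 ≡ 11.
  α_i^2 mod 13 = [9, 3, 4, 12, 3].
  S_2 = Σ v_i α_i^2 r_i = 3·9·10 + 1·3·3 + 11·4·4 + 4·12·1 + 7·3·8 = 671 ≡ 8.
  S = (7, 11, 8) ≠ 0, so r is not a codeword (an error is present).
Step 3: locate the error. For a single error e at position i, S_ℓ = v_i·e·α_i^ℓ, so α_err = S_1/S_0.
  S_0^{−1} = 7^{−1} = 2 (mod 13), so α_err = 11·2 = 22 ≡ 9 = α_5. Error position i = 5.
  Consistency check: S_2/S_1 = 8·6 = 48 ≡ 9 = α_err ✓ (single-error assumption holds).
Step 4: error magnitude e = S_0/v_5 = S_0·∏_{j≠5}(α_5 − α_j) = 7·2 = 14 ≡ 1 (mod 13).
Step 5: correct position 5: c_5 = r_5 − e = 8 − 1 ≡ 7 (mod 13). Hence c = [10, 3, 4, 1, 7].
  Check: interpolating c through the α_i gives m(x) = 5 + 6·x (degree < 2) with m(α_i) = c_i for every i, so c is indeed a codeword.


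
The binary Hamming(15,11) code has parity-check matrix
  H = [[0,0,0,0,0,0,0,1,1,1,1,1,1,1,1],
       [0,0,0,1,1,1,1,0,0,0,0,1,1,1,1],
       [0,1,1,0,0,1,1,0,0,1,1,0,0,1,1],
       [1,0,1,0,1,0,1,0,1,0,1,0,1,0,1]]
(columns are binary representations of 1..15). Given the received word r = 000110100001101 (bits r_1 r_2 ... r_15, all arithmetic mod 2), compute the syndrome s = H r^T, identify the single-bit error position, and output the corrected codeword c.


s = (1, 0, 0, 0)^T, error position = 8, corrected codeword c = 000110110001101

Compute s = H r^T mod 2 one row at a time:
  s_1 = 0 + 0 + 0 + 0 + 1 + 1 + 0 + 1 = 3 ≡ 1 (mod 2).
  s_2 = 1 + 1 + 0 + 1 + 1 + 1 + 0 + 1 = 6 ≡ 0 (mod 2).
  s_3 = 0 + 0 + 0 + 1 + 0 + 0 + 0 + 1 = 2 ≡ 0 (mod 2).
  s_4 = 0 + 0 + 1 + 1 + 0 + 0 + 1 + 1 = 4 ≡ 0 (mod 2).
s = (1, 0, 0, 0)^T — this equals column 8 of H (binary 1000), so error is at position 8.
Correct: flip bit 8 of r = 000110100001101 to get c = 000110110001101.


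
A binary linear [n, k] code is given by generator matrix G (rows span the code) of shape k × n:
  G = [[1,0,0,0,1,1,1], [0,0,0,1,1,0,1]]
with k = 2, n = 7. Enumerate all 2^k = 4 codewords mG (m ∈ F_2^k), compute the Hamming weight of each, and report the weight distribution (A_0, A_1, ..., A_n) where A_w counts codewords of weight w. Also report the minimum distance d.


Weight distribution: A_0 = 1, A_3 = 2, A_4 = 1. Minimum distance d = 3.

Enumerate all 2^2 = 4 messages m ∈ F_2^2.
For each, compute codeword c = mG in F_2^7, then tally its weight.
  m = 00 → c = 0000000, weight = 0.
  m = 10 → c = 1000111, weight = 4.
  m = 01 → c = 0001101, weight = 3.
  m = 11 → c = 1001010, weight = 3.
Tally weights:
  weight 0: 1 codewords.
  weight 3: 2 codewords.
  weight 4: 1 codewords.
Minimum distance d = smallest w > 0 with A_w > 0 = 3.
Sanity: Σ A_w = 4 = 2^2 = 4 ✓.


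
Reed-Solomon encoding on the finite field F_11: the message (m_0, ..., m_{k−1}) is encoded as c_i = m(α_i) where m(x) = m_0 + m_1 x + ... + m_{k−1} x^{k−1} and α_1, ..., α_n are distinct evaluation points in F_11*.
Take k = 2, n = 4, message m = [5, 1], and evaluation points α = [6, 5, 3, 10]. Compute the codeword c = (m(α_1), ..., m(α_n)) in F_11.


c = [0, 10, 8, 4]

Message polynomial: m(x) = 5 + 1·x (mod 11).
For each evaluation point α_i, compute m(α_i) mod 11:
  α_1 = 6: Horner steps 1 → 0, so m(6) = 0.
  α_2 = 5: Horner steps 1 → 10, so m(5) = 10.
  α_3 = 3: Horner steps 1 → 8, so m(3) = 8.
  α_4 = 10: Horner steps 1 → 4, so m(10) = 4.
Codeword c = [0, 10, 8, 4] ∈ F_11^4.


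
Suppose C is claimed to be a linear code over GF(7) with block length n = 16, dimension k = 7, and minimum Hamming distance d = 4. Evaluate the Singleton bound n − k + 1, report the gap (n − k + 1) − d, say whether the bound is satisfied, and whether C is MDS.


Singleton RHS = n − k + 1 = 10, slack = 6, bound satisfied, not MDS.

Singleton bound: d ≤ n − k + 1.
Here n = 16, k = 7, so n − k + 1 = 10.
Given d = 4, check d ≤ 10: YES.
Slack = (n − k + 1) − d = 6.
The code is NOT MDS (slack = 6 > 0).
Description: the claimed parameters are [16, 7, 4]_7; such a code would be non-MDS.


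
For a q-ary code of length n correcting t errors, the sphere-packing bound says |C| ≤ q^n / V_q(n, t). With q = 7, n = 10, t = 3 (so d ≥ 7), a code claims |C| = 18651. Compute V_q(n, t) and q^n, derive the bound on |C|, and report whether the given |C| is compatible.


V_q(n, t) = 27601, q^n = 282475249, Hamming bound = 10234, |C| = 18651 > bound (violated).

Step 1: Compute V_q(n, t) = Σ_{j=0}^3 C(n, j) (q−1)^j.
  j = 0: C(10,0)·(6)^0 = 1·1 = 1.
  j = 1: C(10,1)·(6)^1 = 10·6 = 60.
  j = 2: C(10,2)·(6)^2 = 45·36 = 1620.
  j = 3: C(10,3)·(6)^3 = 120·216 = 25920.
  V_q(n, t) = 1 + 60 + 1620 + 25920 = 27601.
Step 2: q^n = 7^10 = 282475249.
Step 3: Hamming bound ⌊q^n / V_q(n,t)⌋ = ⌊282475249/27601⌋ = 10234.
Step 4: Compare |C| = 18651 to 10234: violated.
The claimed |C| lies above the Hamming bound, so no 7-ary code of length 10 with d ≥ 7 can have 18651 codewords.


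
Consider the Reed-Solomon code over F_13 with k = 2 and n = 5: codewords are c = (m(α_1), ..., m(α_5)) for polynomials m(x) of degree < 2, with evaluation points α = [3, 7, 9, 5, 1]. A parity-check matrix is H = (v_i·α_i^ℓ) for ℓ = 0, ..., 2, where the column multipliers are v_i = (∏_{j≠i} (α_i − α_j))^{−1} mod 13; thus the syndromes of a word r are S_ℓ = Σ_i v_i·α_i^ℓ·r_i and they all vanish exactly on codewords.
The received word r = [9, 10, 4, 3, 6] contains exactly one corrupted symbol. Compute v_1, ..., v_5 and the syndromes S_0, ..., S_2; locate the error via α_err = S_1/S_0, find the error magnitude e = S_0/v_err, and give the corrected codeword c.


S = (8, 8, 8), error at position 5, error magnitude e = 4, c = [9, 10, 4, 3, 2].

Step 1: column multipliers v_i = (∏_{j≠i}(α_i − α_j))^{−1} mod 13.
  i = 1 (α = 3): (3−7)(3−9)(3−5)(3−1) = (−4)·(−6)·(−2)·2 = −96 ≡ 8, so v_1 = 8^{−1} = 5 (mod 13).
  i = 2 (α = 7): (7−3)(7−9)(7−5)(7−1) = 4·(−2)·2·6 = −96 ≡ 8, so v_2 = 8^{−1} = 5 (mod 13).
  i = 3 (α = 9): (9−3)(9−7)(9−5)(9−1) = 6·2·4·8 = 384 ≡ 7, so v_3 = 7^{−1} = 2 (mod 13).
  i = 4 (α = 5): (5−3)(5−7)(5−9)(5−1) = 2·(−2)·(−4)·4 = 64 ≡ 12, so v_4 = 12^{−1} = 12 (mod 13).
  i = 5 (α = 1): (1−3)(1−7)(1−9)(1−5) = (−2)·(−6)·(−8)·(−4) = 384 ≡ 7, so v_5 = 7^{−1} = 2 (mod 13).
  v = [5, 5, 2, 12, 2].
Step 2: syndromes of r = [9, 10, 4, 3, 6] (all sums mod 13).
  S_0 = Σ v_i r_i = 5·9 + 5·10 + 2·4 + 12·3 + 2·6 = 151 ≡ 8.
  S_1 = Σ v_i α_i r_i = 5·3·9 + 5·7·10 + 2·9·4 + 12·5·3 + 2·1·6 = 749 ≡ 8.
  α_i^2 mod 13 = [9, 10, 3, 12, 1].
  S_2 = Σ v_i α_i^2 r_i = 5·9·9 + 5·10·10 + 2·3·4 + 12·12·3 + 2·1·6 = 1373 ≡ 8.
  S = (8, 8, 8) ≠ 0, so r is not a codeword (an error is present).
Step 3: locate the error. For a single error e at position i, S_ℓ = v_i·e·α_i^ℓ, so α_err = S_1/S_0.
  S_0^{−1} = 8^{−1} = 5 (mod 13), so α_err = 8·5 = 40 ≡ 1 = α_5. Error position i = 5.
  Consistency check: S_2/S_1 = 8·5 = 40 ≡ 1 = α_err ✓ (single-error assumption holds).
Step 4: error magnitude e = S_0/v_5 = S_0·∏_{j≠5}(α_5 − α_j) = 8·7 = 56 ≡ 4 (mod 13).
Step 5: correct position 5: c_5 = r_5 − e = 6 − 4 ≡ 2 (mod 13). Hence c = [9, 10, 4, 3, 2].
  Check: interpolating c through the α_i gives m(x) = 5 + 10·x (degree < 2) with m(α_i) = c_i for every i, so c is indeed a codeword.


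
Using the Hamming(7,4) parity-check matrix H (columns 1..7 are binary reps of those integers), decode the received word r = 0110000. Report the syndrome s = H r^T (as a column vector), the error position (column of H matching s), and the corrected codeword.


s = (0, 0, 1)^T, error position = 1, corrected codeword c = 1110000

Compute s = H r^T mod 2 one row at a time:
  s_1 = 0 + 0 + 0 + 0 = 0 ≡ 0 (mod 2).
  s_2 = 1 + 1 + 0 + 0 = 2 ≡ 0 (mod 2).
  s_3 = 0 + 1 + 0 + 0 = 1 ≡ 1 (mod 2).
s = (0, 0, 1)^T — this equals column 1 of H (binary 001), so error is at position 1.
Correct: flip bit 1 of r = 0110000 to get c = 1110000.


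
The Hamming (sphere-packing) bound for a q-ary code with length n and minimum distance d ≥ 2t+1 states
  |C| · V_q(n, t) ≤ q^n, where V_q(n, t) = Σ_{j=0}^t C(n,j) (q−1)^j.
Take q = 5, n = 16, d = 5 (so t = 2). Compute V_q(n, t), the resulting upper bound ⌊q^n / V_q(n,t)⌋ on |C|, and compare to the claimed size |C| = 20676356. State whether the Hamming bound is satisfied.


V_q(n, t) = 1985, q^n = 152587890625, Hamming bound = 76870473, |C| = 20676356 ≤ bound (satisfied).

Step 1: Compute V_q(n, t) = Σ_{j=0}^2 C(n, j) (q−1)^j.
  j = 0: C(16,0)·(4)^0 = 1·1 = 1.
  j = 1: C(16,1)·(4)^1 = 16·4 = 64.
  j = 2: C(16,2)·(4)^2 = 120·16 = 1920.
  V_q(n, t) = 1 + 64 + 1920 = 1985.
Step 2: q^n = 5^16 = 152587890625.
Step 3: Hamming bound ⌊q^n / V_q(n,t)⌋ = ⌊152587890625/1985⌋ = 76870473.
Step 4: Compare |C| = 20676356 to 76870473: satisfied.
The claimed |C| lies below the Hamming bound.


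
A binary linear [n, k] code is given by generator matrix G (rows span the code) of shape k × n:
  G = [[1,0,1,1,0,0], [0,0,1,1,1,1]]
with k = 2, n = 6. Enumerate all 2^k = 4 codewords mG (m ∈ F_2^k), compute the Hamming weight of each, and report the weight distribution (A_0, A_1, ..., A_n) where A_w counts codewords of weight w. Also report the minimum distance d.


Weight distribution: A_0 = 1, A_3 = 2, A_4 = 1. Minimum distance d = 3.

Enumerate all 2^2 = 4 messages m ∈ F_2^2.
For each, compute codeword c = mG in F_2^6, then tally its weight.
  m = 00 → c = 000000, weight = 0.
  m = 10 → c = 101100, weight = 3.
  m = 01 → c = 001111, weight = 4.
  m = 11 → c = 100011, weight = 3.
Tally weights:
  weight 0: 1 codewords.
  weight 3: 2 codewords.
  weight 4: 1 codewords.
Minimum distance d = smallest w > 0 with A_w > 0 = 3.
Sanity: Σ A_w = 4 = 2^2 = 4 ✓.


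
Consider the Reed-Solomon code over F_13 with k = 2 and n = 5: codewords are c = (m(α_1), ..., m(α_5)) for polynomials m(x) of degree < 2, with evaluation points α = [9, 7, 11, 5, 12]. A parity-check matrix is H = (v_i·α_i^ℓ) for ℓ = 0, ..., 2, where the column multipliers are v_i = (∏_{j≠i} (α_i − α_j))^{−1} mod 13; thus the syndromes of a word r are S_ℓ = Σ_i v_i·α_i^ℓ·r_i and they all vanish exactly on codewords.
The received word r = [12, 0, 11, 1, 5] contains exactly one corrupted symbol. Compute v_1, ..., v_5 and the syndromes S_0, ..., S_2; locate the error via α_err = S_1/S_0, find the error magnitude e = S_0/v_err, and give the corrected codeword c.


S = (1, 12, 1), error at position 5, error magnitude e = 1, c = [12, 0, 11, 1, 4].

Step 1: column multipliers v_i = (∏_{j≠i}(α_i − α_j))^{−1} mod 13.
  i = 1 (α = 9): (9−7)(9−11)(9−5)(9−12) = 2·(−2)·4·(−3) = 48 ≡ 9, so v_1 = 9^{−1} = 3 (mod 13).
  i = 2 (α = 7): (7−9)(7−11)(7−5)(7−12) = (−2)·(−4)·2·(−5) = −80 ≡ 11, so v_2 = 11^{−1} = 6 (mod 13).
  i = 3 (α = 11): (11−9)(11−7)(11−5)(11−12) = 2·4·6·(−1) = −48 ≡ 4, so v_3 = 4^{−1} = 10 (mod 13).
  i = 4 (α = 5): (5−9)(5−7)(5−11)(5−12) = (−4)·(−2)·(−6)·(−7) = 336 ≡ 11, so v_4 = 11^{−1} = 6 (mod 13).
  i = 5 (α = 12): (12−9)(12−7)(12−11)(12−5) = 3·5·1·7 = 105 ≡ 1, so v_5 = 1^{−1} = 1 (mod 13).
  v = [3, 6, 10, 6, 1].
Step 2: syndromes of r = [12, 0, 11, 1, 5] (all sums mod 13).
  S_0 = Σ v_i r_i = 3·12 + 6·0 + 10·11 + 6·1 + 1·5 = 157 ≡ 1.
  S_1 = Σ v_i α_i r_i = 3·9·12 + 6·7·0 + 10·11·11 + 6·5·1 + 1·12·5 = 1624 ≡ 12.
  α_i^2 mod 13 = [3, 10, 4, 12, 1].
  S_2 = Σ v_i α_i^2 r_i = 3·3·12 + 6·10·0 + 10·4·11 + 6·12·1 + 1·1·5 = 625 ≡ 1.
  S = (1, 12, 1) ≠ 0, so r is not a codeword (an error is present).
Step 3: locate the error. For a single error e at position i, S_ℓ = v_i·e·α_i^ℓ, so α_err = S_1/S_0.
  S_0^{−1} = 1^{−1} = 1 (mod 13), so α_err = 12·1 = 12 ≡ 12 = α_5. Error position i = 5.
  Consistency check: S_2/S_1 = 1·12 = 12 ≡ 12 = α_err ✓ (single-error assumption holds).
Step 4: error magnitude e = S_0/v_5 = S_0·∏_{j≠5}(α_5 − α_j) = 1·1 = 1 ≡ 1 (mod 13).
Step 5: correct position 5: c_5 = r_5 − e = 5 − 1 ≡ 4 (mod 13). Hence c = [12, 0, 11, 1, 4].
  Check: interpolating c through the α_i gives m(x) = 10 + 6·x (degree < 2) with m(α_i) = c_i for every i, so c is indeed a codeword.


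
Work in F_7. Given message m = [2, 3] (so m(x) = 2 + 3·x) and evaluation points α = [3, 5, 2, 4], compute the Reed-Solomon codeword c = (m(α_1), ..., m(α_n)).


c = [4, 3, 1, 0]

Message polynomial: m(x) = 2 + 3·x (mod 7).
For each evaluation point α_i, compute m(α_i) mod 7:
  α_1 = 3: Horner steps 3 → 4, so m(3) = 4.
  α_2 = 5: Horner steps 3 → 3, so m(5) = 3.
  α_3 = 2: Horner steps 3 → 1, so m(2) = 1.
  α_4 = 4: Horner steps 3 → 0, so m(4) = 0.
Codeword c = [4, 3, 1, 0] ∈ F_7^4.


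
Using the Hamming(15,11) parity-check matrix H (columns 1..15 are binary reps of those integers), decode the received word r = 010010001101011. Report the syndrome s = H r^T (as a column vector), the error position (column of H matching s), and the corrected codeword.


s = (1, 0, 0, 1)^T, error position = 9, corrected codeword c = 010010000101011

Compute s = H r^T mod 2 one row at a time:
  s_1 = 0 + 1 + 1 + 0 + 1 + 0 + 1 + 1 = 5 ≡ 1 (mod 2).
  s_2 = 0 + 1 + 0 + 0 + 1 + 0 + 1 + 1 = 4 ≡ 0 (mod 2).
  s_3 = 1 + 0 + 0 + 0 + 1 + 0 + 1 + 1 = 4 ≡ 0 (mod 2).
  s_4 = 0 + 0 + 1 + 0 + 1 + 0 + 0 + 1 = 3 ≡ 1 (mod 2).
s = (1, 0, 0, 1)^T — this equals column 9 of H (binary 1001), so error is at position 9.
Correct: flip bit 9 of r = 010010001101011 to get c = 010010000101011.
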